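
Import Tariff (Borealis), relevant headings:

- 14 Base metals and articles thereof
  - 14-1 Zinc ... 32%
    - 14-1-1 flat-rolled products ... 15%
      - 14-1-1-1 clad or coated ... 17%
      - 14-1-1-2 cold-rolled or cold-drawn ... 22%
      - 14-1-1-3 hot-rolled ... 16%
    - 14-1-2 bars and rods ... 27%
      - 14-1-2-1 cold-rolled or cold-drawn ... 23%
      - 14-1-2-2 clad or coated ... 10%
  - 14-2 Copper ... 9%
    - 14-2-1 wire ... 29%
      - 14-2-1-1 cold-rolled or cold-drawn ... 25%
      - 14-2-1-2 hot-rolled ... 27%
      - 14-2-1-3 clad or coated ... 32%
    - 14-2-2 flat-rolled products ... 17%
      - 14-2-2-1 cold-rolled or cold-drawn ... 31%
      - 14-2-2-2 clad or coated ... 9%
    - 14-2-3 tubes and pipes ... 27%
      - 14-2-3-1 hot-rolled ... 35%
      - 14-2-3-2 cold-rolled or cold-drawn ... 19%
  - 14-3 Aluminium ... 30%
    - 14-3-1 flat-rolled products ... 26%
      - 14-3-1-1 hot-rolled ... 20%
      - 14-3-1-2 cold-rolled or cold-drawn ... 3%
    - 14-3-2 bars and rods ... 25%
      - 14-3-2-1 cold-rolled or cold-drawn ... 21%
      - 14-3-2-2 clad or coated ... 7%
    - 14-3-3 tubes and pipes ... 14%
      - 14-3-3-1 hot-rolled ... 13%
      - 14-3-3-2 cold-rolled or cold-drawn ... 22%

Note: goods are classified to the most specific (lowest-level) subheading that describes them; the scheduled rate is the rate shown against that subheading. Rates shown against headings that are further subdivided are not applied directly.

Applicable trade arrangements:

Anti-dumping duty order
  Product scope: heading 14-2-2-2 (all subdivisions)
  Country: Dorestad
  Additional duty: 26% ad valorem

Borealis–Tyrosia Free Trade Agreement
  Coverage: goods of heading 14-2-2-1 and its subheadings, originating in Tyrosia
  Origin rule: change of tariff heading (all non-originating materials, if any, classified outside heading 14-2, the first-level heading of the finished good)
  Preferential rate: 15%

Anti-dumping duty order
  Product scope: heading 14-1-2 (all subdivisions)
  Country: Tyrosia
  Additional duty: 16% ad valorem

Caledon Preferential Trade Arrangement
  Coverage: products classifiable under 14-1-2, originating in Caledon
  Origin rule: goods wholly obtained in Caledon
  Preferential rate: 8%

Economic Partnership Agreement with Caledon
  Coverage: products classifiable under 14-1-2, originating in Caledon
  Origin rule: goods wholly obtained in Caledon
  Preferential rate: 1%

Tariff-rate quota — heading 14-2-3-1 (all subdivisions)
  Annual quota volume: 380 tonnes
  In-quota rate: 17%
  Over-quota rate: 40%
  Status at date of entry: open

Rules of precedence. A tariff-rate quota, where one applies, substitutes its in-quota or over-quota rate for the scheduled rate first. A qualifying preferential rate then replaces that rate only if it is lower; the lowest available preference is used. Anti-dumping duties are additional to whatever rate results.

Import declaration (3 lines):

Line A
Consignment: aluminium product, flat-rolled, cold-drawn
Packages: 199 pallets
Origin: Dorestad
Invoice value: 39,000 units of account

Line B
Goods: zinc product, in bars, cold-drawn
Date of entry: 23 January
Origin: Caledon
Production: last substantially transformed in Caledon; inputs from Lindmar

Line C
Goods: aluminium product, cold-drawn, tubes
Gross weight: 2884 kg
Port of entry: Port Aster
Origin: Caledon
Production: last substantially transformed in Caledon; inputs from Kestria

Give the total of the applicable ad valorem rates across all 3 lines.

Line A: aluminium → 14-3; flat-rolled → 14-3-1; cold-drawn → 14-3-1-2. Scheduled 3%. No special measure applies. → 3%.
Line B: zinc → 14-1; in bars → 14-1-2; cold-drawn → 14-1-2-1. Scheduled 23%. Caledon agreement on 14-1-2: not wholly obtained; Caledon agreement on 14-1-2: not wholly obtained. → 23%.
Line C: aluminium → 14-3; tubes → 14-3-3; cold-drawn → 14-3-3-2. Scheduled 22%. Caledon agreement on 14-1-2: 14-3-3-2 not covered; Caledon agreement on 14-1-2: 14-3-3-2 not covered. → 22%.
Sum: 3% + 23% + 22% = 48%.

48%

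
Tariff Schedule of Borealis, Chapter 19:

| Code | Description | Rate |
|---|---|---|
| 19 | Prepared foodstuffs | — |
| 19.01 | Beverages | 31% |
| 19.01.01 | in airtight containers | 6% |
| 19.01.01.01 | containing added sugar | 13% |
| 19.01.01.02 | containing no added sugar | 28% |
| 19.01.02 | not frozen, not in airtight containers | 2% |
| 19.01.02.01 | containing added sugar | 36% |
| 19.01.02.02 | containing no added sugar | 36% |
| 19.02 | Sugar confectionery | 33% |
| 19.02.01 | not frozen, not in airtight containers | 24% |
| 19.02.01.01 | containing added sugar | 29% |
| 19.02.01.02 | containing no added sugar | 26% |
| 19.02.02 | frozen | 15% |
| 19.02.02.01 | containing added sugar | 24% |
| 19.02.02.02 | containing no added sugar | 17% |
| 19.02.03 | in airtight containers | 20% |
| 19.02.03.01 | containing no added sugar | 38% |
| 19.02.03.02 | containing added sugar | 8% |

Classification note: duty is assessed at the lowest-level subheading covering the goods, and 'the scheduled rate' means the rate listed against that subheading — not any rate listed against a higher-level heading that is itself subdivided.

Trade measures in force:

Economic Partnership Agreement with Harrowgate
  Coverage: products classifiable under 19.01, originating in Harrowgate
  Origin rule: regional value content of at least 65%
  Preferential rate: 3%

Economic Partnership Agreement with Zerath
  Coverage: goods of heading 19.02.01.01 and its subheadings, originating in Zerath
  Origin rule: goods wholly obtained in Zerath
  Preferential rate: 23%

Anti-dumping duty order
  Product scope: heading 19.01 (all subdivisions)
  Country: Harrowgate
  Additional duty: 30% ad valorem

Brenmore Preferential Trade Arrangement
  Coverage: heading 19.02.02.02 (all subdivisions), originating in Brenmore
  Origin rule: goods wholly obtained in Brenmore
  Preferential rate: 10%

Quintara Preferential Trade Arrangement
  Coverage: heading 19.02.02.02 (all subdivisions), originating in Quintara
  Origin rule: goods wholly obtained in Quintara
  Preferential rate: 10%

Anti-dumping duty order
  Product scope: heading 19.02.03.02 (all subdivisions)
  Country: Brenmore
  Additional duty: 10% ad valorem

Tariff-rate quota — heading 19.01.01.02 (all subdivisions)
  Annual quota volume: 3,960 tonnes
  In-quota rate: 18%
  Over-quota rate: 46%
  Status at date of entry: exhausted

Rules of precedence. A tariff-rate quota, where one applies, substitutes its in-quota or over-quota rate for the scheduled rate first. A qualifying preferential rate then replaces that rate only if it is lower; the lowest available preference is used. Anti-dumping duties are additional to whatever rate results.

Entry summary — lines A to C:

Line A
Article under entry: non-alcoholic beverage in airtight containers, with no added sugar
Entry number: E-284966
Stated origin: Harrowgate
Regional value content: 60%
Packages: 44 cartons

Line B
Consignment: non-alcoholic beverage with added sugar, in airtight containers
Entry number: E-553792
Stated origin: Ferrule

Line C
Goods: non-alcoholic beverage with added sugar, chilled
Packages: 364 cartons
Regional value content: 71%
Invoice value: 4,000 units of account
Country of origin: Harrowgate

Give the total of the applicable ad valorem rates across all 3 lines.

122%

Line A: non-alcoholic beverage → 19.01; in airtight containers → 19.01.01; with no added sugar → 19.01.01.02. Scheduled 28%. quota on 19.01.01.02 exhausted → over-quota 46%; Harrowgate agreement on 19.01: RVC < 65%; anti-dumping (Harrowgate, 19.01): +30%; total 46% + 30% = 76%. → 76%.
Line B: non-alcoholic beverage → 19.01; in airtight containers → 19.01.01; with added sugar → 19.01.01.01. Scheduled 13%. No special measure applies. → 13%.
Line C: non-alcoholic beverage → 19.01; chilled → 19.01.02; with added sugar → 19.01.02.01. Scheduled 36%. Harrowgate agreement on 19.01: RVC ≥ 65% → 3% available; preferential 3%; anti-dumping (Harrowgate, 19.01): +30%; total 3% + 30% = 33%. → 33%.
Sum: 76% + 13% + 33% = 122%.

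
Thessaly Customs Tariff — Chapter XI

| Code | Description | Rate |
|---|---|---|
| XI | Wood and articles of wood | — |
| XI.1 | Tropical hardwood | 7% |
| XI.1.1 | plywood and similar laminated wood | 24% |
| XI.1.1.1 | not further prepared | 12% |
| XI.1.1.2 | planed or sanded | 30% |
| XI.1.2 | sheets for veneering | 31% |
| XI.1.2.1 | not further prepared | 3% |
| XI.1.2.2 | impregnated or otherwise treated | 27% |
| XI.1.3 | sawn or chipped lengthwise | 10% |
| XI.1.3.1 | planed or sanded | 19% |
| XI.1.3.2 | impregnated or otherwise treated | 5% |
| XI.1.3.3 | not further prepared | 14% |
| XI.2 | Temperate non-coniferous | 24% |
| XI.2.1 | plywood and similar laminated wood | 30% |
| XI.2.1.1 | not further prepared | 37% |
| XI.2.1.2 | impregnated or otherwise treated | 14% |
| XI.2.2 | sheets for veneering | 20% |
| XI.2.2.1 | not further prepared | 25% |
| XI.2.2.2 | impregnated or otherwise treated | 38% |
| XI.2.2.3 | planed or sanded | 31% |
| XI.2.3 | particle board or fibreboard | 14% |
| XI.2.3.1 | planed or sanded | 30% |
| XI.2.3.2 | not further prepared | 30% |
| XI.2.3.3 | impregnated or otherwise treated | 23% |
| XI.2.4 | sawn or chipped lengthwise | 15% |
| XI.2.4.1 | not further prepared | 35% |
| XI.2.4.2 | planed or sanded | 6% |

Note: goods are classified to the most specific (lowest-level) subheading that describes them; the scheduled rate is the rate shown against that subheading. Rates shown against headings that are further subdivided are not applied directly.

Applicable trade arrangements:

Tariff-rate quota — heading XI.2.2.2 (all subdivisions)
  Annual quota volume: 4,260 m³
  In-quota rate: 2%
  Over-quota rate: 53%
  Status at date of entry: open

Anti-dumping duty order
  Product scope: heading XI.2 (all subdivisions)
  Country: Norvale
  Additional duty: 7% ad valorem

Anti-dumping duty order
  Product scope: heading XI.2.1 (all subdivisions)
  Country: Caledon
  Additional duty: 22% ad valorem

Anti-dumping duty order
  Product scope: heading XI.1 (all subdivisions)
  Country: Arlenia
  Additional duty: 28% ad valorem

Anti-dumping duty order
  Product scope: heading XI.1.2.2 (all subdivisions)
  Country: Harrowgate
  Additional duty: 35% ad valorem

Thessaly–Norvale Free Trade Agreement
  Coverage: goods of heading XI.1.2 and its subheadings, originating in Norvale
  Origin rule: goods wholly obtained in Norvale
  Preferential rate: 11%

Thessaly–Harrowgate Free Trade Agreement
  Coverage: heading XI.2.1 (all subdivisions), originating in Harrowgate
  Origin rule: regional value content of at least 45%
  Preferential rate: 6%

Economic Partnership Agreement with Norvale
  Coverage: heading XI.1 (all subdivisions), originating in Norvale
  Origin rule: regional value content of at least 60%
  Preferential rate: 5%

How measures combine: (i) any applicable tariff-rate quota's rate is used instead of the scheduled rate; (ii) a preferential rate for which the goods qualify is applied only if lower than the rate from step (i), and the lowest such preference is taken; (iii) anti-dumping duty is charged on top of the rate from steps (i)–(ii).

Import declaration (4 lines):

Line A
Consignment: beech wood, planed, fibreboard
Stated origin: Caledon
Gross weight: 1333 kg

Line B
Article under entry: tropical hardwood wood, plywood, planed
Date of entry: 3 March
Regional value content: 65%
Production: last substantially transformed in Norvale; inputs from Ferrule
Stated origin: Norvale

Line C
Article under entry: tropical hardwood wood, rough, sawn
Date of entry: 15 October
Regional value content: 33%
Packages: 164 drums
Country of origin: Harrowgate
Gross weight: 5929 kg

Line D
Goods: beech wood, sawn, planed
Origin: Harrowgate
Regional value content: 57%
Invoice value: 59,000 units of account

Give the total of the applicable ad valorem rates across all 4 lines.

55%

Line A: beech → XI.2; fibreboard → XI.2.3; planed → XI.2.3.1. Scheduled 30%. No special measure applies. → 30%.
Line B: tropical hardwood → XI.1; plywood → XI.1.1; planed → XI.1.1.2. Scheduled 30%. Norvale agreement on XI.1.2: XI.1.1.2 not covered; Norvale agreement on XI.1: RVC ≥ 60% → 5% available; preferential 5%. → 5%.
Line C: tropical hardwood → XI.1; sawn → XI.1.3; rough → XI.1.3.3. Scheduled 14%. Harrowgate agreement on XI.2.1: XI.1.3.3 not covered. → 14%.
Line D: beech → XI.2; sawn → XI.2.4; planed → XI.2.4.2. Scheduled 6%. Harrowgate agreement on XI.2.1: XI.2.4.2 not covered. → 6%.
Sum: 30% + 5% + 14% + 6% = 55%.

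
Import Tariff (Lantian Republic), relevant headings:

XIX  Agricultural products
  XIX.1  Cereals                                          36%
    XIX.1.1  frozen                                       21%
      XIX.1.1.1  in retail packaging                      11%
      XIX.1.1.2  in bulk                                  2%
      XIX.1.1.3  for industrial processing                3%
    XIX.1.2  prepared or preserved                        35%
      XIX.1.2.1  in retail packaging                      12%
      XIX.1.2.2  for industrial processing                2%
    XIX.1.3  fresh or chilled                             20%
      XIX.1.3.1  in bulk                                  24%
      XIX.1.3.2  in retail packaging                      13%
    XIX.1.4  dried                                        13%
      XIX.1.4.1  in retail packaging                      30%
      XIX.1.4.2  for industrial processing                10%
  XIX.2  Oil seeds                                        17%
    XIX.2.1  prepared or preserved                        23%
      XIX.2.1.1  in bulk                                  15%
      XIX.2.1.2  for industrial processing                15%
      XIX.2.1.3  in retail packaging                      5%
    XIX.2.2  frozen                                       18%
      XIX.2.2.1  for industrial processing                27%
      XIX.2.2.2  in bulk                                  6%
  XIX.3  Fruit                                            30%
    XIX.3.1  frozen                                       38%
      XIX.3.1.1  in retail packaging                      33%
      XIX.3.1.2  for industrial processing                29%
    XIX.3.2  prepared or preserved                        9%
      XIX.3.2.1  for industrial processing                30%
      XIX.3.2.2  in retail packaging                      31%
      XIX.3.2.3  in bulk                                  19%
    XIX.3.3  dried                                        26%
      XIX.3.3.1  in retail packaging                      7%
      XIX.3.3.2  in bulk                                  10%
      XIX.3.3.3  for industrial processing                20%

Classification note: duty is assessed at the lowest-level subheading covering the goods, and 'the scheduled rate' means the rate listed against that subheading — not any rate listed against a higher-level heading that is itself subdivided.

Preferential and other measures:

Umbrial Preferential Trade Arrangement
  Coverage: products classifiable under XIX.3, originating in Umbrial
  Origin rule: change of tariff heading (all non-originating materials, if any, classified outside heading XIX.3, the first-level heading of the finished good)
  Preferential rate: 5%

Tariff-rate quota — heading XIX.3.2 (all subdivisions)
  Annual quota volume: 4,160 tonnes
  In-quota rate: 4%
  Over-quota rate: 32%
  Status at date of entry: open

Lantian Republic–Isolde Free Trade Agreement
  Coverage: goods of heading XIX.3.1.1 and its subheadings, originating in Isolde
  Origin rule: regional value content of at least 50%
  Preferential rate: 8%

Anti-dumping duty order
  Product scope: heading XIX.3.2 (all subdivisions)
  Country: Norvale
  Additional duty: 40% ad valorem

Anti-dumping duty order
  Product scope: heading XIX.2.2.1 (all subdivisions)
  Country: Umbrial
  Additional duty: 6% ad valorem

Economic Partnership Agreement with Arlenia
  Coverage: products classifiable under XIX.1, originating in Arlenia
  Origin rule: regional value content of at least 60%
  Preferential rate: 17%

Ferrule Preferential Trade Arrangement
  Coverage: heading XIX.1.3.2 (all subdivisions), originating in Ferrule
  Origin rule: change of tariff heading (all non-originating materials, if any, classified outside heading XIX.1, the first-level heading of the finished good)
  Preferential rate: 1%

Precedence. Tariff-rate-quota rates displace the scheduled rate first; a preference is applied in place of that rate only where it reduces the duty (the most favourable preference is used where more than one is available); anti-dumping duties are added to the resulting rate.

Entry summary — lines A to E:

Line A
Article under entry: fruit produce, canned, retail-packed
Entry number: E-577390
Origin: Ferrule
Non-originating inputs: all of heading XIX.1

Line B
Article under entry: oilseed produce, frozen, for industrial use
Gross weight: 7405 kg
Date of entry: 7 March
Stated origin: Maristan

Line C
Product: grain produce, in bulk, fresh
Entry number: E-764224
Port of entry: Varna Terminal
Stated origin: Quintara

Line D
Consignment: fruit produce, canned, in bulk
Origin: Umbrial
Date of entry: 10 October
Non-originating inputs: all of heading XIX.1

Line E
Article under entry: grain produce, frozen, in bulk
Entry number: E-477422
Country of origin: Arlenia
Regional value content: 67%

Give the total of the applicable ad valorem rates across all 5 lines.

61%

Line A: fruit → XIX.3; canned → XIX.3.2; retail-packed → XIX.3.2.2. Scheduled 31%. quota on XIX.3.2 open → in-quota 4%; Ferrule agreement on XIX.1.3.2: XIX.3.2.2 not covered. → 4%.
Line B: oilseed → XIX.2; frozen → XIX.2.2; for industrial use → XIX.2.2.1. Scheduled 27%. No special measure applies. → 27%.
Line C: grain → XIX.1; fresh → XIX.1.3; in bulk → XIX.1.3.1. Scheduled 24%. No special measure applies. → 24%.
Line D: fruit → XIX.3; canned → XIX.3.2; in bulk → XIX.3.2.3. Scheduled 19%. quota on XIX.3.2 open → in-quota 4%; Umbrial agreement on XIX.3: CTH met → 5% available; preference 5% not lower than 4% → no reduction. → 4%.
Line E: grain → XIX.1; frozen → XIX.1.1; in bulk → XIX.1.1.2. Scheduled 2%. Arlenia agreement on XIX.1: RVC ≥ 60% → 17% available; preference 17% not lower than 2% → no reduction. → 2%.
Sum: 4% + 27% + 24% + 4% + 2% = 61%.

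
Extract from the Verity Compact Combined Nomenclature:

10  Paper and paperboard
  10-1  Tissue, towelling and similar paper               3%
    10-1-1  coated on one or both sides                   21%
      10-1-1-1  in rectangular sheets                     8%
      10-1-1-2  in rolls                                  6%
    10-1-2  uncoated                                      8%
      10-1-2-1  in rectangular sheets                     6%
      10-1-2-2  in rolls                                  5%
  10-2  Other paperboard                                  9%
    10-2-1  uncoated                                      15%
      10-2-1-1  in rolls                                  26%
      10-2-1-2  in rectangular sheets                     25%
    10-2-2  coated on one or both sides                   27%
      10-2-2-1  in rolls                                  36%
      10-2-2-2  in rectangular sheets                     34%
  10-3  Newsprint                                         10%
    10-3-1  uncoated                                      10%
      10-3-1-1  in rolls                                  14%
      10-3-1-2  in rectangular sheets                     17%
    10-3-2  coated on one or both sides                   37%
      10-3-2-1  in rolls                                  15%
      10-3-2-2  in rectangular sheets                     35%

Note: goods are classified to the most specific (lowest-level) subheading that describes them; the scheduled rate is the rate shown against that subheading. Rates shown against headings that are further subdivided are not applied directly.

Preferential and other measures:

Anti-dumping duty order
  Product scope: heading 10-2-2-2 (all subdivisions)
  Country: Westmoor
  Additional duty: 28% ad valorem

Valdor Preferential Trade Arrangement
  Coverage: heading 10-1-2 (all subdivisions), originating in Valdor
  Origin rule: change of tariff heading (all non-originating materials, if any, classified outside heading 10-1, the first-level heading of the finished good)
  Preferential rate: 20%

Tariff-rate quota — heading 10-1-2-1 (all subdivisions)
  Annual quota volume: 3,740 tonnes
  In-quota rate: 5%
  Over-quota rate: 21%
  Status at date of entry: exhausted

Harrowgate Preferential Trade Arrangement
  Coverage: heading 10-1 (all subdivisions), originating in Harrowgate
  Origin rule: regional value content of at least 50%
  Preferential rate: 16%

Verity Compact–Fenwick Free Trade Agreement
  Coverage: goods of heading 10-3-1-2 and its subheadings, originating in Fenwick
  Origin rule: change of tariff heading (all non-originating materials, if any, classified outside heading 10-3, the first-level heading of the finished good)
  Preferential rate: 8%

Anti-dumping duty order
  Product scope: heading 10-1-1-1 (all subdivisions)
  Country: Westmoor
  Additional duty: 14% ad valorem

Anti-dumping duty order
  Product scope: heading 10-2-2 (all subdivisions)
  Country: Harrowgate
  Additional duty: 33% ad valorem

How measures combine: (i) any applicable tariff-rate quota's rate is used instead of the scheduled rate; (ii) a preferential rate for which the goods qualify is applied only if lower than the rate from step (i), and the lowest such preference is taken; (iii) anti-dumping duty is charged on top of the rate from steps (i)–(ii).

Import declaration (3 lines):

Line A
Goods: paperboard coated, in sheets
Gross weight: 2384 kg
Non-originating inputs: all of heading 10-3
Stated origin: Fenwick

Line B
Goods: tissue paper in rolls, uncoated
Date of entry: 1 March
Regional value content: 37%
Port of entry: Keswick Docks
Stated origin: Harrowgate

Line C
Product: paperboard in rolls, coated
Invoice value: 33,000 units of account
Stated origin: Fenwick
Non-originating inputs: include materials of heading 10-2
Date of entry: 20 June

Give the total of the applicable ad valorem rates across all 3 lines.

75%

Line A: paperboard → 10-2; coated → 10-2-2; in sheets → 10-2-2-2. Scheduled 34%. Fenwick agreement on 10-3-1-2: 10-2-2-2 not covered. → 34%.
Line B: tissue paper → 10-1; uncoated → 10-1-2; in rolls → 10-1-2-2. Scheduled 5%. Harrowgate agreement on 10-1: RVC < 50%. → 5%.
Line C: paperboard → 10-2; coated → 10-2-2; in rolls → 10-2-2-1. Scheduled 36%. Fenwick agreement on 10-3-1-2: 10-2-2-1 not covered. → 36%.
Sum: 34% + 5% + 36% = 75%.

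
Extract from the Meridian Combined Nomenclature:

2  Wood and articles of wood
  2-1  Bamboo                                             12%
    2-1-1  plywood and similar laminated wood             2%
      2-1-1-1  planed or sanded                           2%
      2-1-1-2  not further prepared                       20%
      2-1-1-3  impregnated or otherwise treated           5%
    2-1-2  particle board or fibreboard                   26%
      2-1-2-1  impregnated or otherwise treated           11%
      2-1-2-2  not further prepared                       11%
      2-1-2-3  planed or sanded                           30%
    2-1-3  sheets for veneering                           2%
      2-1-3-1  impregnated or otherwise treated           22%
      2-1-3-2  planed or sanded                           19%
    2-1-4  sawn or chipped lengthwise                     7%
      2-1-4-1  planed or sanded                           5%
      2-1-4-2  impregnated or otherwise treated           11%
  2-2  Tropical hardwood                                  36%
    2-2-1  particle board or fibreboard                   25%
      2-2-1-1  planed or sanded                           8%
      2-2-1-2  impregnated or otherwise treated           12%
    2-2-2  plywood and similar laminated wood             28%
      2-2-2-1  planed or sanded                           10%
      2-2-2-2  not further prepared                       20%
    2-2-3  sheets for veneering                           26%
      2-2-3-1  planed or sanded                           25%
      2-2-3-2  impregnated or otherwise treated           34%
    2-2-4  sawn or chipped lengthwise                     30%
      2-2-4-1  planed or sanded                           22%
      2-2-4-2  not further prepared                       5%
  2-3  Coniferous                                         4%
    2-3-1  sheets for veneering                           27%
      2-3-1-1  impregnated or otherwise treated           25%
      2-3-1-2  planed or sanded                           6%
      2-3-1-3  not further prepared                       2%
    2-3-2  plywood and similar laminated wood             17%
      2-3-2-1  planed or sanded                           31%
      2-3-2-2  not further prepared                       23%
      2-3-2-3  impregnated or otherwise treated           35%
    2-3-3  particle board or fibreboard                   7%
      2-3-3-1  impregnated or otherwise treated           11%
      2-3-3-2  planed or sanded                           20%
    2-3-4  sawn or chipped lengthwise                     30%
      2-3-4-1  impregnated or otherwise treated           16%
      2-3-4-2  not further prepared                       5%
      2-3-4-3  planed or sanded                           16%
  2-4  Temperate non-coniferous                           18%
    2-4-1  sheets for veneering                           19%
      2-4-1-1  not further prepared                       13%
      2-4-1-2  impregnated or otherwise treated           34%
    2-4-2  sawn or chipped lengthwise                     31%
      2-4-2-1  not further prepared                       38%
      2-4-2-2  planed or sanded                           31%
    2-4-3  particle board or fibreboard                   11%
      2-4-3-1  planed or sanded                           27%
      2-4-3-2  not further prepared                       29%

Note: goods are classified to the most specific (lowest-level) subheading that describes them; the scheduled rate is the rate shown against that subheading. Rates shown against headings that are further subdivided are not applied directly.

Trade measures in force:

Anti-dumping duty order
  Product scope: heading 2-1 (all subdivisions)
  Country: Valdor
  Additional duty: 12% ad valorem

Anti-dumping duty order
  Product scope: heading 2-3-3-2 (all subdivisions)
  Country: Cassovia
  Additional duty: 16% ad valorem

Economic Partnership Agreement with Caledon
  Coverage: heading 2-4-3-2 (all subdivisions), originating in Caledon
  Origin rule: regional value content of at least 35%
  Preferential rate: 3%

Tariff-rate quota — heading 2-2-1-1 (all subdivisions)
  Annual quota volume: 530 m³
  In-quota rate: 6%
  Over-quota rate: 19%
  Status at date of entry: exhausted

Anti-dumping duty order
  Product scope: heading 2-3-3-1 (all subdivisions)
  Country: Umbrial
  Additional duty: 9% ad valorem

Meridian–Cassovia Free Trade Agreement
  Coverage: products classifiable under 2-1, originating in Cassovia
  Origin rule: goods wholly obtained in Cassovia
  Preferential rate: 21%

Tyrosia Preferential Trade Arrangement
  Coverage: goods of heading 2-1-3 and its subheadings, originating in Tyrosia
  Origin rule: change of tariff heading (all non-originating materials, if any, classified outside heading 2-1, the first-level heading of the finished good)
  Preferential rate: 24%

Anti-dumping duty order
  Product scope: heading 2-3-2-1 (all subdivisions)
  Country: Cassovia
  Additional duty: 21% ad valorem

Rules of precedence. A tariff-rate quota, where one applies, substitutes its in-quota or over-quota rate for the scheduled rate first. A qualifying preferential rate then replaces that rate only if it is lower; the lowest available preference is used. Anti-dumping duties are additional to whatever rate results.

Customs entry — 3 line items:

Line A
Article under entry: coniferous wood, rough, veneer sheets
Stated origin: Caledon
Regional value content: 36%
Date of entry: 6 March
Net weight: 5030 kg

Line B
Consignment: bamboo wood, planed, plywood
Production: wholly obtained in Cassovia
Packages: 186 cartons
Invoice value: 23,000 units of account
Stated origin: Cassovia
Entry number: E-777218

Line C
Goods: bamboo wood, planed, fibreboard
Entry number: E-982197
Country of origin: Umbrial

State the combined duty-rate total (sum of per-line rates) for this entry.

34%

Line A: coniferous → 2-3; veneer sheets → 2-3-1; rough → 2-3-1-3. Scheduled 2%. Caledon agreement on 2-4-3-2: 2-3-1-3 not covered. → 2%.
Line B: bamboo → 2-1; plywood → 2-1-1; planed → 2-1-1-1. Scheduled 2%. Cassovia agreement on 2-1: wholly obtained → 21% available; preference 21% not lower than 2% → no reduction. → 2%.
Line C: bamboo → 2-1; fibreboard → 2-1-2; planed → 2-1-2-3. Scheduled 30%. No special measure applies. → 30%.
Sum: 2% + 2% + 30% = 34%.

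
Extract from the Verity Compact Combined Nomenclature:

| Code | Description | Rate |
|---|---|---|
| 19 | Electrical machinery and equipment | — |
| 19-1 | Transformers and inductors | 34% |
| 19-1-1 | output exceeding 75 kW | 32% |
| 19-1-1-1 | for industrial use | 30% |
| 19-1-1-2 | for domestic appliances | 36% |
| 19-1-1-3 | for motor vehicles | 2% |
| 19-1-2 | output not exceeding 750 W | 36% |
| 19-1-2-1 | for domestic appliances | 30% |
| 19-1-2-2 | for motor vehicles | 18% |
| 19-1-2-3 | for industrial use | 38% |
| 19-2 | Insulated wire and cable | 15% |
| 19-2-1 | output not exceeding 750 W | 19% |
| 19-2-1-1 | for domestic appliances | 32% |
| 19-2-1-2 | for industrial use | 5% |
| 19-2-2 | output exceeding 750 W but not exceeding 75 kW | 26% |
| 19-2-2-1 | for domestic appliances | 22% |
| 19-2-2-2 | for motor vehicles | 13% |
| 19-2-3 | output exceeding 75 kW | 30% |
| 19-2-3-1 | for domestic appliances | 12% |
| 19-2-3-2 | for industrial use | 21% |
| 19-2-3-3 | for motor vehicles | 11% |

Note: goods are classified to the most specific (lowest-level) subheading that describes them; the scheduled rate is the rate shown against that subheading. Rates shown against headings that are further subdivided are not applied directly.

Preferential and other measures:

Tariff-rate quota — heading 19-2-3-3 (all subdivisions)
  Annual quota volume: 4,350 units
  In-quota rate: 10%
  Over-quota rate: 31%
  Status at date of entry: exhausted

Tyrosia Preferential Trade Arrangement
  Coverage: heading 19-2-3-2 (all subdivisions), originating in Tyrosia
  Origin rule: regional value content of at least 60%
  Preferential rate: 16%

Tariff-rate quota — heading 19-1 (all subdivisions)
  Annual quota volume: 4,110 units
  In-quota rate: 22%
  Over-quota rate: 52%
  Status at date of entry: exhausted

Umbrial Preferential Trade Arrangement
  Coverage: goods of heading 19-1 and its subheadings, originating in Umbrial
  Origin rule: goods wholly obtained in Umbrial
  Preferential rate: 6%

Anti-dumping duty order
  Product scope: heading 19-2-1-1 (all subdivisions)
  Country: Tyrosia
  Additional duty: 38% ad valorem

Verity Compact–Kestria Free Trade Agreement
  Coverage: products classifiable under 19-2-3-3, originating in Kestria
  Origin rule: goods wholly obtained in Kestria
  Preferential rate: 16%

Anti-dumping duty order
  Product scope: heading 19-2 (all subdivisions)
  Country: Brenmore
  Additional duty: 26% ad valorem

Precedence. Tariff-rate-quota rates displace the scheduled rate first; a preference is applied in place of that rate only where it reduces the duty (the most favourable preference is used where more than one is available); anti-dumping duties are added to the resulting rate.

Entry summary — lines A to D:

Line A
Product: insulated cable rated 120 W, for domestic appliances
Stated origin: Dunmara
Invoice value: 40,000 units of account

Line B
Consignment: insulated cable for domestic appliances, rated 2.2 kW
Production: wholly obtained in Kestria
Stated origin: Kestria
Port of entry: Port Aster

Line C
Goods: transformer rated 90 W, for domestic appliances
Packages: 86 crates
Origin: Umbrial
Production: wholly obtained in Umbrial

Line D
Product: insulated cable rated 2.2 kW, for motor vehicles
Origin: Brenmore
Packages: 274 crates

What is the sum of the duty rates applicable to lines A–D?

99%

Line A: insulated cable → 19-2; rated 120 W → 19-2-1; for domestic appliances → 19-2-1-1. Scheduled 32%. No special measure applies. → 32%.
Line B: insulated cable → 19-2; rated 2.2 kW → 19-2-2; for domestic appliances → 19-2-2-1. Scheduled 22%. Kestria agreement on 19-2-3-3: 19-2-2-1 not covered. → 22%.
Line C: transformer → 19-1; rated 90 W → 19-1-2; for domestic appliances → 19-1-2-1. Scheduled 30%. quota on 19-1 exhausted → over-quota 52%; Umbrial agreement on 19-1: wholly obtained → 6% available; preferential 6%. → 6%.
Line D: insulated cable → 19-2; rated 2.2 kW → 19-2-2; for motor vehicles → 19-2-2-2. Scheduled 13%. anti-dumping (Brenmore, 19-2): +26%; total 13% + 26% = 39%. → 39%.
Sum: 32% + 22% + 6% + 39% = 99%.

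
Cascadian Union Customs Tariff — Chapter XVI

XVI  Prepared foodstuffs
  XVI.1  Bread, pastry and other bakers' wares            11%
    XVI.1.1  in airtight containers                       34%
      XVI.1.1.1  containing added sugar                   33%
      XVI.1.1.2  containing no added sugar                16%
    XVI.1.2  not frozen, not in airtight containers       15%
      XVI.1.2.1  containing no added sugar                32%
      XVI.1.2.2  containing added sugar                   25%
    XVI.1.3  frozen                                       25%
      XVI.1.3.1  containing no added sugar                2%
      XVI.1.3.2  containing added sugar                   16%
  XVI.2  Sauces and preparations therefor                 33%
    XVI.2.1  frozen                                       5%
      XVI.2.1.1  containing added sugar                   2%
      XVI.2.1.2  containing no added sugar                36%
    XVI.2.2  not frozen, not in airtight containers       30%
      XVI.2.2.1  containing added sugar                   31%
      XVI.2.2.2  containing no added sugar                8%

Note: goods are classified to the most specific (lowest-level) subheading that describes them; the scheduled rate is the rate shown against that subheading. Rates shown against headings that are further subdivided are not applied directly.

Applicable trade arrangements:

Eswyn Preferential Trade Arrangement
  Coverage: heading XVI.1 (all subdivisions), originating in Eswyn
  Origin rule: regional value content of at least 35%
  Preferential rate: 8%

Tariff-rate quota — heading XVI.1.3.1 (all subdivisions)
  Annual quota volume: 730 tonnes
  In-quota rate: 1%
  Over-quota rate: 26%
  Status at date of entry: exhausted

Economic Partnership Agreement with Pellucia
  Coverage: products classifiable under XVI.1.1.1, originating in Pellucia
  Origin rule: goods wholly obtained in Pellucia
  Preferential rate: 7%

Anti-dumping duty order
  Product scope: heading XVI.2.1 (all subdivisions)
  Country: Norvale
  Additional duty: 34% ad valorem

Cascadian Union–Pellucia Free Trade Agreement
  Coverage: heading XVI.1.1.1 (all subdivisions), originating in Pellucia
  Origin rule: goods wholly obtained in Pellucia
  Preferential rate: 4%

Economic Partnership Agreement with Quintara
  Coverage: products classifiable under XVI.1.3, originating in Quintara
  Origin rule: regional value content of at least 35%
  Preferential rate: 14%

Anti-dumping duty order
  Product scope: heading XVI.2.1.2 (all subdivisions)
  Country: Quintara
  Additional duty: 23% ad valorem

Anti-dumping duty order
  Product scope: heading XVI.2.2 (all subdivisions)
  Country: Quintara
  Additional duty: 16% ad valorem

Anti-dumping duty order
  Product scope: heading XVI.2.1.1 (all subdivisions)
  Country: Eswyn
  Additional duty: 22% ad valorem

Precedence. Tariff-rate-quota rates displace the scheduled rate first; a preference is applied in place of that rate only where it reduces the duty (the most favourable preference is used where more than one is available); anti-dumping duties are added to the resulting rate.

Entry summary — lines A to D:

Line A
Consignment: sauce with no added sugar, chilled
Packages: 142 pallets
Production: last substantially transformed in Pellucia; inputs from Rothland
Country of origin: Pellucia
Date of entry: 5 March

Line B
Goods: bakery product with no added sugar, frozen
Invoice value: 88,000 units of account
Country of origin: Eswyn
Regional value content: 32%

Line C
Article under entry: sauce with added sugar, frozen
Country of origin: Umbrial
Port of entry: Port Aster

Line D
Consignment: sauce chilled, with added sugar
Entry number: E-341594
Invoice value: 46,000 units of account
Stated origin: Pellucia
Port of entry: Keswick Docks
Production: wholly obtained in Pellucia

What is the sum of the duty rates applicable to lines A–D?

67%

Line A: sauce → XVI.2; chilled → XVI.2.2; with no added sugar → XVI.2.2.2. Scheduled 8%. Pellucia agreement on XVI.1.1.1: XVI.2.2.2 not covered; Pellucia agreement on XVI.1.1.1: XVI.2.2.2 not covered. → 8%.
Line B: bakery product → XVI.1; frozen → XVI.1.3; with no added sugar → XVI.1.3.1. Scheduled 2%. quota on XVI.1.3.1 exhausted → over-quota 26%; Eswyn agreement on XVI.1: RVC < 35%. → 26%.
Line C: sauce → XVI.2; frozen → XVI.2.1; with added sugar → XVI.2.1.1. Scheduled 2%. No special measure applies. → 2%.
Line D: sauce → XVI.2; chilled → XVI.2.2; with added sugar → XVI.2.2.1. Scheduled 31%. Pellucia agreement on XVI.1.1.1: XVI.2.2.1 not covered; Pellucia agreement on XVI.1.1.1: XVI.2.2.1 not covered. → 31%.
Sum: 8% + 26% + 2% + 31% = 67%.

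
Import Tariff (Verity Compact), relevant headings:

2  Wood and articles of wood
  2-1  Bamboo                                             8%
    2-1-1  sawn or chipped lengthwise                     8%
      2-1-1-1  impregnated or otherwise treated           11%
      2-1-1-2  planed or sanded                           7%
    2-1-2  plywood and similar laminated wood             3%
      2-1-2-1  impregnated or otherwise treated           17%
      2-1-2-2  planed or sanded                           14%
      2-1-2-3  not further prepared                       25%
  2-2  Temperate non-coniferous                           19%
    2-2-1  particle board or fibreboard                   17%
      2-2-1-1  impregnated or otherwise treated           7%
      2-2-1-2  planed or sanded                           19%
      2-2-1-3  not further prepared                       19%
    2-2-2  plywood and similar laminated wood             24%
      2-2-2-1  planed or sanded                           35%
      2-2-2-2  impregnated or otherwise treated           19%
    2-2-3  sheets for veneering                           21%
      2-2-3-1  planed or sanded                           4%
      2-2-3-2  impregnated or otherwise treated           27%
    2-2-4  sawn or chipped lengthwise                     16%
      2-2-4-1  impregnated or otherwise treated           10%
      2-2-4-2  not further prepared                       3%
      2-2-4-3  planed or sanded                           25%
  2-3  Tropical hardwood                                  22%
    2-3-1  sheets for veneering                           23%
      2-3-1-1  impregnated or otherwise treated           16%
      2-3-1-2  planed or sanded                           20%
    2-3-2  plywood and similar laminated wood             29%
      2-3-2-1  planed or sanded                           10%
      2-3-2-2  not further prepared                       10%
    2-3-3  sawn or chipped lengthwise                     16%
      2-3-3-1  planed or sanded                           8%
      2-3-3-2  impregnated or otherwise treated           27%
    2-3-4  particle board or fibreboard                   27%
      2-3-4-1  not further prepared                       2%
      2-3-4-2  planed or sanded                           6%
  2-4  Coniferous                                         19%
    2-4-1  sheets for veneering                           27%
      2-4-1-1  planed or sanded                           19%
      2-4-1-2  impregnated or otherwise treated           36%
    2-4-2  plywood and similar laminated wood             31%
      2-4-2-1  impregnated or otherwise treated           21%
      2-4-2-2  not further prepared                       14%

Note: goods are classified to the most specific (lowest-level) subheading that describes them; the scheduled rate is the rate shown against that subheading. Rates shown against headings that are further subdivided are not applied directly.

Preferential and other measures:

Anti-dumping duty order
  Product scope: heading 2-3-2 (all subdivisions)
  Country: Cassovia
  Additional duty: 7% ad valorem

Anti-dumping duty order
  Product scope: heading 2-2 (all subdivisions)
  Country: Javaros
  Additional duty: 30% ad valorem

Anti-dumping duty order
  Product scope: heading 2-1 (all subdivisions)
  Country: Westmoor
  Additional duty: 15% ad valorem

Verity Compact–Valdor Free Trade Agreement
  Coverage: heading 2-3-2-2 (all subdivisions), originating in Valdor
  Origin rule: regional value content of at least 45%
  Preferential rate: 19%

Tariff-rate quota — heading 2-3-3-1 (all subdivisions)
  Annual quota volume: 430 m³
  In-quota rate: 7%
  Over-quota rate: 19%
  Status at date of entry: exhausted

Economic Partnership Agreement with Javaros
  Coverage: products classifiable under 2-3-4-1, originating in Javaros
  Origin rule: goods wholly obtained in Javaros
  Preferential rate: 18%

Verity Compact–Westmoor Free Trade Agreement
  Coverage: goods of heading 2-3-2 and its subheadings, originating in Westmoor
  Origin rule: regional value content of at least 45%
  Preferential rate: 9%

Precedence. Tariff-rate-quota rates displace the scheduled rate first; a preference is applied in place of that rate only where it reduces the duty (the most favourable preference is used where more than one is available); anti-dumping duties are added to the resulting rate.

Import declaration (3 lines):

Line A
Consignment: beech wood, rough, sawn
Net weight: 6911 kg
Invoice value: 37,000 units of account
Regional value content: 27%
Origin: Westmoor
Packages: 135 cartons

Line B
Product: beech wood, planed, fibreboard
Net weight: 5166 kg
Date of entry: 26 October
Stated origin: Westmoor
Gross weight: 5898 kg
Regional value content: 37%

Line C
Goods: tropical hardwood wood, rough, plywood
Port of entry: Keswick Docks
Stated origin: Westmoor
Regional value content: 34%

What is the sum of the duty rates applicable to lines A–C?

32%

Line A: beech → 2-2; sawn → 2-2-4; rough → 2-2-4-2. Scheduled 3%. Westmoor agreement on 2-3-2: 2-2-4-2 not covered. → 3%.
Line B: beech → 2-2; fibreboard → 2-2-1; planed → 2-2-1-2. Scheduled 19%. Westmoor agreement on 2-3-2: 2-2-1-2 not covered. → 19%.
Line C: tropical hardwood → 2-3; plywood → 2-3-2; rough → 2-3-2-2. Scheduled 10%. Westmoor agreement on 2-3-2: RVC < 45%. → 10%.
Sum: 3% + 19% + 10% = 32%.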